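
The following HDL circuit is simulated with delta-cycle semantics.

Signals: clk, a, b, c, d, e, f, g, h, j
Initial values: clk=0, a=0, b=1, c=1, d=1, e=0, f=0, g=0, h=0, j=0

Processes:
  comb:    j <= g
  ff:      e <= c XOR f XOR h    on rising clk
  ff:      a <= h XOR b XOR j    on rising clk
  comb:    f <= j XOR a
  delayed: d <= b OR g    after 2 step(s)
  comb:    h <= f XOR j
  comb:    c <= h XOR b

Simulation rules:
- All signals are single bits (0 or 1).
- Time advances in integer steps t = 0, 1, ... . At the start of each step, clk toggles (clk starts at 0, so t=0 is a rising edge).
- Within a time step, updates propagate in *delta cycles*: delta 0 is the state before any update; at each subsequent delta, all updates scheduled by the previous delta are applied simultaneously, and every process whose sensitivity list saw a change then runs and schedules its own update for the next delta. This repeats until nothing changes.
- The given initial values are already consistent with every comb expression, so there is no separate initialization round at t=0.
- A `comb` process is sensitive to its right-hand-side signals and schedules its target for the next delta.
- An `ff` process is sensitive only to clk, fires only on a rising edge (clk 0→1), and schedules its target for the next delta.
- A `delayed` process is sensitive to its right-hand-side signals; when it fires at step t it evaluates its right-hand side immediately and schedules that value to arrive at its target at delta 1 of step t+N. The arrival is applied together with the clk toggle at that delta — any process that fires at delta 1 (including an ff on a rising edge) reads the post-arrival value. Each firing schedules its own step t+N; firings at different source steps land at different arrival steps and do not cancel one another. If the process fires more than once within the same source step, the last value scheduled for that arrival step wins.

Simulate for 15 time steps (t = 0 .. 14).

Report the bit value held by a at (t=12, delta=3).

[bits: h,clk,g,j,c,e,a,f,d,b]
t=0: Δ0=0000100011 Δ1=0100100011 Δ2=0100111011 Δ3=0100111111 Δ4=1100111111 Δ5=1100011111 | 5Δ
t=1: Δ0=1100011111 Δ1=1000011111 | 1Δ
t=2: Δ0=1000011111 Δ1=1100011111 Δ2=1100000111 Δ3=1100000011 Δ4=0100000011 Δ5=0100100011 | 5Δ
t=3: Δ0=0100100011 Δ1=0000100011 | 1Δ
t=4: Δ0=0000100011 Δ1=0100100011 Δ2=0100111011 Δ3=0100111111 Δ4=1100111111 Δ5=1100011111 | 5Δ
t=5: Δ0=1100011111 Δ1=1000011111 | 1Δ
t=6: Δ0=1000011111 Δ1=1100011111 Δ2=1100000111 Δ3=1100000011 Δ4=0100000011 Δ5=0100100011 | 5Δ
t=7: Δ0=0100100011 Δ1=0000100011 | 1Δ
t=8: Δ0=0000100011 Δ1=0100100011 Δ2=0100111011 Δ3=0100111111 Δ4=1100111111 Δ5=1100011111 | 5Δ
t=9: Δ0=1100011111 Δ1=1000011111 | 1Δ
t=10: Δ0=1000011111 Δ1=1100011111 Δ2=1100000111 Δ3=1100000011 Δ4=0100000011 Δ5=0100100011 | 5Δ
t=11: Δ0=0100100011 Δ1=0000100011 | 1Δ
t=12: Δ0=0000100011 Δ1=0100100011 Δ2=0100111011 Δ3=0100111111 Δ4=1100111111 Δ5=1100011111 | 5Δ
t=13: Δ0=1100011111 Δ1=1000011111 | 1Δ
t=14: Δ0=1000011111 Δ1=1100011111 Δ2=1100000111 Δ3=1100000011 Δ4=0100000011 Δ5=0100100011 | 5Δ

1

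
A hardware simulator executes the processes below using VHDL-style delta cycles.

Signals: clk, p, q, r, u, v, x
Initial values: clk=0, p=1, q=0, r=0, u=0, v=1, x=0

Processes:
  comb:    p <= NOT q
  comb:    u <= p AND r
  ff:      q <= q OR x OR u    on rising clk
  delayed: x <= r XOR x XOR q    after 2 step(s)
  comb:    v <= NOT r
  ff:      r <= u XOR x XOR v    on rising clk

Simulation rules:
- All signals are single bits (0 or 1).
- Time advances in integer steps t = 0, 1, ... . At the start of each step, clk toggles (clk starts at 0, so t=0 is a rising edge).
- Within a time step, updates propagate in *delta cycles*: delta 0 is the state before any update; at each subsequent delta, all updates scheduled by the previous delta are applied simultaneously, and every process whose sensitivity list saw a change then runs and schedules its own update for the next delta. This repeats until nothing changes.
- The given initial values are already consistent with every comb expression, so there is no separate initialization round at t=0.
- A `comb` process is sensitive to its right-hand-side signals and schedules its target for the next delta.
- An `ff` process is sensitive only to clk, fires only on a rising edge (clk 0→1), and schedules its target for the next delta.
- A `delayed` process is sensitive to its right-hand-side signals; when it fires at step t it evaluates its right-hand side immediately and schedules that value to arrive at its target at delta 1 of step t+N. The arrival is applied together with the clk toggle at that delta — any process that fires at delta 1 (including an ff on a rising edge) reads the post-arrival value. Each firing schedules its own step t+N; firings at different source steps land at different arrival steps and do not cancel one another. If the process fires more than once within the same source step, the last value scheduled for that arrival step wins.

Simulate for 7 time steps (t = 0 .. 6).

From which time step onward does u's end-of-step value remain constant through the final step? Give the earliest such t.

2

t0.Δ0 q=0 u=0 x=0 p=1 clk=0 v=1 r=0
t0.Δ1 q=0 u=0 x=0 p=1 clk=1 v=1 r=0
t0.Δ2 q=0 u=0 x=0 p=1 clk=1 v=1 r=1
t0.Δ3 q=0 u=1 x=0 p=1 clk=1 v=0 r=1
t1.Δ0 q=0 u=1 x=0 p=1 clk=1 v=0 r=1
t1.Δ1 q=0 u=1 x=0 p=1 clk=0 v=0 r=1
t2.Δ0 q=0 u=1 x=0 p=1 clk=0 v=0 r=1
t2.Δ1 q=0 u=1 x=1 p=1 clk=1 v=0 r=1
t2.Δ2 q=1 u=1 x=1 p=1 clk=1 v=0 r=0
t2.Δ3 q=1 u=0 x=1 p=0 clk=1 v=1 r=0
t3.Δ0 q=1 u=0 x=1 p=0 clk=1 v=1 r=0
t3.Δ1 q=1 u=0 x=1 p=0 clk=0 v=1 r=0
t4.Δ0 q=1 u=0 x=1 p=0 clk=0 v=1 r=0
t4.Δ1 q=1 u=0 x=0 p=0 clk=1 v=1 r=0
t4.Δ2 q=1 u=0 x=0 p=0 clk=1 v=1 r=1
t4.Δ3 q=1 u=0 x=0 p=0 clk=1 v=0 r=1
t5.Δ0 q=1 u=0 x=0 p=0 clk=1 v=0 r=1
t5.Δ1 q=1 u=0 x=0 p=0 clk=0 v=0 r=1
t6.Δ0 q=1 u=0 x=0 p=0 clk=0 v=0 r=1
t6.Δ1 q=1 u=0 x=0 p=0 clk=1 v=0 r=1
t6.Δ2 q=1 u=0 x=0 p=0 clk=1 v=0 r=0
t6.Δ3 q=1 u=0 x=0 p=0 clk=1 v=1 r=0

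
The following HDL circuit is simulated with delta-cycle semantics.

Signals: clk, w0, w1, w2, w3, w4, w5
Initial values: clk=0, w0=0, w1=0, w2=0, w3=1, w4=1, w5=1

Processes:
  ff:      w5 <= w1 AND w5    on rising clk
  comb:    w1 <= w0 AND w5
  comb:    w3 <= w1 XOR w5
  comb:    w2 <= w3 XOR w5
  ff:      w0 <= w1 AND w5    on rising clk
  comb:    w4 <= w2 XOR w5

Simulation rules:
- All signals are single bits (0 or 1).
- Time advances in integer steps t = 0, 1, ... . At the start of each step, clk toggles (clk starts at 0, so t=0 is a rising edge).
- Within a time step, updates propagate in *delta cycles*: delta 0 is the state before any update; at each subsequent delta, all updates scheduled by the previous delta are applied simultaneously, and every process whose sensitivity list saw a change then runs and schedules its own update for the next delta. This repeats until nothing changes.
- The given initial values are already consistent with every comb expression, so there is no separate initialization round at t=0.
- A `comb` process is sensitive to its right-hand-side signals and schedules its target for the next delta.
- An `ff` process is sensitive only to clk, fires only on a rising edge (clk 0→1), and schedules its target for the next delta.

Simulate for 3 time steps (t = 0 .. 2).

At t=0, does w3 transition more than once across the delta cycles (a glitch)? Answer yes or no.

t0.Δ0 w3=1 w4=1 w0=0 w5=1 w1=0 clk=0 w2=0
t0.Δ1 w3=1 w4=1 w0=0 w5=1 w1=0 clk=1 w2=0
t0.Δ2 w3=1 w4=1 w0=0 w5=0 w1=0 clk=1 w2=0
t0.Δ3 w3=0 w4=0 w0=0 w5=0 w1=0 clk=1 w2=1
t0.Δ4 w3=0 w4=1 w0=0 w5=0 w1=0 clk=1 w2=0
t0.Δ5 w3=0 w4=0 w0=0 w5=0 w1=0 clk=1 w2=0
t1.Δ0 w3=0 w4=0 w0=0 w5=0 w1=0 clk=1 w2=0
t1.Δ1 w3=0 w4=0 w0=0 w5=0 w1=0 clk=0 w2=0
t2.Δ0 w3=0 w4=0 w0=0 w5=0 w1=0 clk=0 w2=0
t2.Δ1 w3=0 w4=0 w0=0 w5=0 w1=0 clk=1 w2=0

no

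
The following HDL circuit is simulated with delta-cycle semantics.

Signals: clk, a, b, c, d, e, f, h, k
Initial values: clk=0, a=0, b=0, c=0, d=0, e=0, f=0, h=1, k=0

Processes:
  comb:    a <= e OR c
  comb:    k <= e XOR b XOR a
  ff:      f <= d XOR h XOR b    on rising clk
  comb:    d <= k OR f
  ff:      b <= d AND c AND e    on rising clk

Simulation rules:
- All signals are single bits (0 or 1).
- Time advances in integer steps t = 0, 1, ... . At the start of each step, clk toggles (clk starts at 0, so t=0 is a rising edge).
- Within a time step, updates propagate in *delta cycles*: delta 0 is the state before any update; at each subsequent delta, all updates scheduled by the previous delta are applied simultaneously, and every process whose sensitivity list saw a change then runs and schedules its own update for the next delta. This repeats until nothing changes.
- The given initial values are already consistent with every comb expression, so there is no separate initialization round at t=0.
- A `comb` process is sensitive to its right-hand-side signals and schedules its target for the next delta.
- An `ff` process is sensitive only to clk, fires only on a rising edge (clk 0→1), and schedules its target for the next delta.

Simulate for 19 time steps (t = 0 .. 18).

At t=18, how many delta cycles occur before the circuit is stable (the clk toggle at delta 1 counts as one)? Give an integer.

3

t0.Δ0 f=0 h=1 a=0 clk=0 c=0 b=0 e=0 k=0 d=0
t0.Δ1 f=0 h=1 a=0 clk=1 c=0 b=0 e=0 k=0 d=0
t0.Δ2 f=1 h=1 a=0 clk=1 c=0 b=0 e=0 k=0 d=0
t0.Δ3 f=1 h=1 a=0 clk=1 c=0 b=0 e=0 k=0 d=1
t1.Δ0 f=1 h=1 a=0 clk=1 c=0 b=0 e=0 k=0 d=1
t1.Δ1 f=1 h=1 a=0 clk=0 c=0 b=0 e=0 k=0 d=1
t2.Δ0 f=1 h=1 a=0 clk=0 c=0 b=0 e=0 k=0 d=1
t2.Δ1 f=1 h=1 a=0 clk=1 c=0 b=0 e=0 k=0 d=1
t2.Δ2 f=0 h=1 a=0 clk=1 c=0 b=0 e=0 k=0 d=1
t2.Δ3 f=0 h=1 a=0 clk=1 c=0 b=0 e=0 k=0 d=0
t3.Δ0 f=0 h=1 a=0 clk=1 c=0 b=0 e=0 k=0 d=0
t3.Δ1 f=0 h=1 a=0 clk=0 c=0 b=0 e=0 k=0 d=0
t4.Δ0 f=0 h=1 a=0 clk=0 c=0 b=0 e=0 k=0 d=0
t4.Δ1 f=0 h=1 a=0 clk=1 c=0 b=0 e=0 k=0 d=0
t4.Δ2 f=1 h=1 a=0 clk=1 c=0 b=0 e=0 k=0 d=0
t4.Δ3 f=1 h=1 a=0 clk=1 c=0 b=0 e=0 k=0 d=1
t5.Δ0 f=1 h=1 a=0 clk=1 c=0 b=0 e=0 k=0 d=1
t5.Δ1 f=1 h=1 a=0 clk=0 c=0 b=0 e=0 k=0 d=1
t6.Δ0 f=1 h=1 a=0 clk=0 c=0 b=0 e=0 k=0 d=1
t6.Δ1 f=1 h=1 a=0 clk=1 c=0 b=0 e=0 k=0 d=1
t6.Δ2 f=0 h=1 a=0 clk=1 c=0 b=0 e=0 k=0 d=1
t6.Δ3 f=0 h=1 a=0 clk=1 c=0 b=0 e=0 k=0 d=0
t7.Δ0 f=0 h=1 a=0 clk=1 c=0 b=0 e=0 k=0 d=0
t7.Δ1 f=0 h=1 a=0 clk=0 c=0 b=0 e=0 k=0 d=0
t8.Δ0 f=0 h=1 a=0 clk=0 c=0 b=0 e=0 k=0 d=0
t8.Δ1 f=0 h=1 a=0 clk=1 c=0 b=0 e=0 k=0 d=0
t8.Δ2 f=1 h=1 a=0 clk=1 c=0 b=0 e=0 k=0 d=0
t8.Δ3 f=1 h=1 a=0 clk=1 c=0 b=0 e=0 k=0 d=1
t9.Δ0 f=1 h=1 a=0 clk=1 c=0 b=0 e=0 k=0 d=1
t9.Δ1 f=1 h=1 a=0 clk=0 c=0 b=0 e=0 k=0 d=1
t10.Δ0 f=1 h=1 a=0 clk=0 c=0 b=0 e=0 k=0 d=1
t10.Δ1 f=1 h=1 a=0 clk=1 c=0 b=0 e=0 k=0 d=1
t10.Δ2 f=0 h=1 a=0 clk=1 c=0 b=0 e=0 k=0 d=1
t10.Δ3 f=0 h=1 a=0 clk=1 c=0 b=0 e=0 k=0 d=0
t11.Δ0 f=0 h=1 a=0 clk=1 c=0 b=0 e=0 k=0 d=0
t11.Δ1 f=0 h=1 a=0 clk=0 c=0 b=0 e=0 k=0 d=0
t12.Δ0 f=0 h=1 a=0 clk=0 c=0 b=0 e=0 k=0 d=0
t12.Δ1 f=0 h=1 a=0 clk=1 c=0 b=0 e=0 k=0 d=0
t12.Δ2 f=1 h=1 a=0 clk=1 c=0 b=0 e=0 k=0 d=0
t12.Δ3 f=1 h=1 a=0 clk=1 c=0 b=0 e=0 k=0 d=1
t13.Δ0 f=1 h=1 a=0 clk=1 c=0 b=0 e=0 k=0 d=1
t13.Δ1 f=1 h=1 a=0 clk=0 c=0 b=0 e=0 k=0 d=1
t14.Δ0 f=1 h=1 a=0 clk=0 c=0 b=0 e=0 k=0 d=1
t14.Δ1 f=1 h=1 a=0 clk=1 c=0 b=0 e=0 k=0 d=1
t14.Δ2 f=0 h=1 a=0 clk=1 c=0 b=0 e=0 k=0 d=1
t14.Δ3 f=0 h=1 a=0 clk=1 c=0 b=0 e=0 k=0 d=0
t15.Δ0 f=0 h=1 a=0 clk=1 c=0 b=0 e=0 k=0 d=0
t15.Δ1 f=0 h=1 a=0 clk=0 c=0 b=0 e=0 k=0 d=0
t16.Δ0 f=0 h=1 a=0 clk=0 c=0 b=0 e=0 k=0 d=0
t16.Δ1 f=0 h=1 a=0 clk=1 c=0 b=0 e=0 k=0 d=0
t16.Δ2 f=1 h=1 a=0 clk=1 c=0 b=0 e=0 k=0 d=0
t16.Δ3 f=1 h=1 a=0 clk=1 c=0 b=0 e=0 k=0 d=1
t17.Δ0 f=1 h=1 a=0 clk=1 c=0 b=0 e=0 k=0 d=1
t17.Δ1 f=1 h=1 a=0 clk=0 c=0 b=0 e=0 k=0 d=1
t18.Δ0 f=1 h=1 a=0 clk=0 c=0 b=0 e=0 k=0 d=1
t18.Δ1 f=1 h=1 a=0 clk=1 c=0 b=0 e=0 k=0 d=1
t18.Δ2 f=0 h=1 a=0 clk=1 c=0 b=0 e=0 k=0 d=1
t18.Δ3 f=0 h=1 a=0 clk=1 c=0 b=0 e=0 k=0 d=0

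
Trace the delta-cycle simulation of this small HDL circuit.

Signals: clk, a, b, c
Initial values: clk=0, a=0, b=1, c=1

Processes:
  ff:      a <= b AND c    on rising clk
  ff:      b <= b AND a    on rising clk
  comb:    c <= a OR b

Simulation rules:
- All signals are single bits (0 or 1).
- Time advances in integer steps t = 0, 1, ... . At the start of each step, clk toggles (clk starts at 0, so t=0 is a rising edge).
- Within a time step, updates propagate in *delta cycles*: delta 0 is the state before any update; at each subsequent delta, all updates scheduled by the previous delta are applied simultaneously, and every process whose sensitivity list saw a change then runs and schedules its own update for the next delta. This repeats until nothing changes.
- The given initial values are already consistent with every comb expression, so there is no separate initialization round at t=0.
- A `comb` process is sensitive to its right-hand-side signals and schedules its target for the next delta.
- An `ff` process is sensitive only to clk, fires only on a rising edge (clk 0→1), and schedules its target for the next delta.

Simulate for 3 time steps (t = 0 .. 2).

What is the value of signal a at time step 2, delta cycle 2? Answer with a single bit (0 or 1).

0

t0.Δ0 a=0 c=1 b=1 clk=0
t0.Δ1 a=0 c=1 b=1 clk=1
t0.Δ2 a=1 c=1 b=0 clk=1
t1.Δ0 a=1 c=1 b=0 clk=1
t1.Δ1 a=1 c=1 b=0 clk=0
t2.Δ0 a=1 c=1 b=0 clk=0
t2.Δ1 a=1 c=1 b=0 clk=1
t2.Δ2 a=0 c=1 b=0 clk=1
t2.Δ3 a=0 c=0 b=0 clk=1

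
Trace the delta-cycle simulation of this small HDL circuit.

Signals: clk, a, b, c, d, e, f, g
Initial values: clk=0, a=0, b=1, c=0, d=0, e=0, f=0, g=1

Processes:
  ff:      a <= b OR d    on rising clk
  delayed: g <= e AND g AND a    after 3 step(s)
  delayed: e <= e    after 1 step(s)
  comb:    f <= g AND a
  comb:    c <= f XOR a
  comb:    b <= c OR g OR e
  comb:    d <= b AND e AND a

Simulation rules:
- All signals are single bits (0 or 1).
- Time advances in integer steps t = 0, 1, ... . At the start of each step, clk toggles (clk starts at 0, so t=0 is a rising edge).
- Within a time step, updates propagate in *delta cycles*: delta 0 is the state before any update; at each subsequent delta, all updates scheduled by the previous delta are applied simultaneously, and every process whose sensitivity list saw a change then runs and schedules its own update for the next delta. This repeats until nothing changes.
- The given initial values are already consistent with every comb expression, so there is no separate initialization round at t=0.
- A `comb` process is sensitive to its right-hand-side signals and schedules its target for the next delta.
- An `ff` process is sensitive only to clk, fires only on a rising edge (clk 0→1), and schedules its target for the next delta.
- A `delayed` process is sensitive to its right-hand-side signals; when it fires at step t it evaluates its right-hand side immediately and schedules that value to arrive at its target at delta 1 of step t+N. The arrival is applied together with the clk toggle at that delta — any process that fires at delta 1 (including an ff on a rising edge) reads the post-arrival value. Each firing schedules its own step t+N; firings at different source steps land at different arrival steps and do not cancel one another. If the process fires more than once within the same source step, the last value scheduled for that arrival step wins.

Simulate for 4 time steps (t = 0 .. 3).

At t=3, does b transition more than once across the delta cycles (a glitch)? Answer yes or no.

t0.Δ0 a=0 d=0 clk=0 f=0 e=0 g=1 c=0 b=1
t0.Δ1 a=0 d=0 clk=1 f=0 e=0 g=1 c=0 b=1
t0.Δ2 a=1 d=0 clk=1 f=0 e=0 g=1 c=0 b=1
t0.Δ3 a=1 d=0 clk=1 f=1 e=0 g=1 c=1 b=1
t0.Δ4 a=1 d=0 clk=1 f=1 e=0 g=1 c=0 b=1
t1.Δ0 a=1 d=0 clk=1 f=1 e=0 g=1 c=0 b=1
t1.Δ1 a=1 d=0 clk=0 f=1 e=0 g=1 c=0 b=1
t2.Δ0 a=1 d=0 clk=0 f=1 e=0 g=1 c=0 b=1
t2.Δ1 a=1 d=0 clk=1 f=1 e=0 g=1 c=0 b=1
t3.Δ0 a=1 d=0 clk=1 f=1 e=0 g=1 c=0 b=1
t3.Δ1 a=1 d=0 clk=0 f=1 e=0 g=0 c=0 b=1
t3.Δ2 a=1 d=0 clk=0 f=0 e=0 g=0 c=0 b=0
t3.Δ3 a=1 d=0 clk=0 f=0 e=0 g=0 c=1 b=0
t3.Δ4 a=1 d=0 clk=0 f=0 e=0 g=0 c=1 b=1

yes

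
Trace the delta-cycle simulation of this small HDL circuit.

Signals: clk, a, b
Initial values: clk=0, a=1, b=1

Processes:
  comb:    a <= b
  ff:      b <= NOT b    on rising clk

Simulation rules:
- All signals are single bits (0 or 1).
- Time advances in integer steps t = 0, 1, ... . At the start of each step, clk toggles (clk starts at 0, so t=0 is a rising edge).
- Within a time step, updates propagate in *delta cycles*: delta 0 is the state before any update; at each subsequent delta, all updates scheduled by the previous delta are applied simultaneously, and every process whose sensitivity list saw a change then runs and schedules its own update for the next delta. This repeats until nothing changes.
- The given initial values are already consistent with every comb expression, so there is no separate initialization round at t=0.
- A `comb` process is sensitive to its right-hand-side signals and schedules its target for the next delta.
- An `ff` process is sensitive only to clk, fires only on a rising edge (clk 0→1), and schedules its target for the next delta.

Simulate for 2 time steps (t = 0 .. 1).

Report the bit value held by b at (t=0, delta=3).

t=0 Δ0: b=1 a=1 clk=0
  Δ1: clk:0→1
  Δ2: b:1→0
  Δ3: a:1→0
  (3Δ to stable)
t=1 Δ0: b=0 a=0 clk=1
  Δ1: clk:1→0
  (1Δ to stable)

0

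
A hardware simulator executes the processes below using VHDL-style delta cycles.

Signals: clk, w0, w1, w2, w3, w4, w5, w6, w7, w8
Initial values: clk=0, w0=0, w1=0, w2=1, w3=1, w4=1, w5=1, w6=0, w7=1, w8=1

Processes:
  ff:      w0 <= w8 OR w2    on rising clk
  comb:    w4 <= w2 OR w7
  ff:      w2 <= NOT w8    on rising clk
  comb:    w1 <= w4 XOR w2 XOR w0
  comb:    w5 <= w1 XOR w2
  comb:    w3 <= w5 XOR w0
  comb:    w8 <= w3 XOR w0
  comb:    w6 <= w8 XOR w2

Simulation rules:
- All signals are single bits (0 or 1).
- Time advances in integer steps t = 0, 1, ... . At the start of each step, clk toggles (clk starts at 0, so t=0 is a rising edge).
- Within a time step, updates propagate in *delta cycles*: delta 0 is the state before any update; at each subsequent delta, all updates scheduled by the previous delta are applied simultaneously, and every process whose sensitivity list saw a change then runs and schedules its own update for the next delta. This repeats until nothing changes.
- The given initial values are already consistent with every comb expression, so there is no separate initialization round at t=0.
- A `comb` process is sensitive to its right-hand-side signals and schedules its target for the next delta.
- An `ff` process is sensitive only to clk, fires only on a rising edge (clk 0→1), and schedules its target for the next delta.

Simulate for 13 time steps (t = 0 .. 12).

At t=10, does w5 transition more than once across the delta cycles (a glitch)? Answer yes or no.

no

t=0 Δ0: w5=1 w1=0 clk=0 w2=1 w4=1 w0=0 w8=1 w3=1 w7=1 w6=0
  Δ1: clk:0→1
  Δ2: w2:1→0, w0:0→1
  Δ3: w5:1→0, w8:1→0, w3:1→0, w6:0→1
  Δ4: w8:0→1, w3:0→1, w6:1→0
  Δ5: w8:1→0, w6:0→1
  Δ6: w6:1→0
  (6Δ to stable)
t=1 Δ0: w5=0 w1=0 clk=1 w2=0 w4=1 w0=1 w8=0 w3=1 w7=1 w6=0
  Δ1: clk:1→0
  (1Δ to stable)
t=2 Δ0: w5=0 w1=0 clk=0 w2=0 w4=1 w0=1 w8=0 w3=1 w7=1 w6=0
  Δ1: clk:0→1
  Δ2: w2:0→1, w0:1→0
  Δ3: w5:0→1, w8:0→1, w3:1→0, w6:0→1
  Δ4: w8:1→0, w3:0→1, w6:1→0
  Δ5: w8:0→1, w6:0→1
  Δ6: w6:1→0
  (6Δ to stable)
t=3 Δ0: w5=1 w1=0 clk=1 w2=1 w4=1 w0=0 w8=1 w3=1 w7=1 w6=0
  Δ1: clk:1→0
  (1Δ to stable)
t=4 Δ0: w5=1 w1=0 clk=0 w2=1 w4=1 w0=0 w8=1 w3=1 w7=1 w6=0
  Δ1: clk:0→1
  Δ2: w2:1→0, w0:0→1
  Δ3: w5:1→0, w8:1→0, w3:1→0, w6:0→1
  Δ4: w8:0→1, w3:0→1, w6:1→0
  Δ5: w8:1→0, w6:0→1
  Δ6: w6:1→0
  (6Δ to stable)
t=5 Δ0: w5=0 w1=0 clk=1 w2=0 w4=1 w0=1 w8=0 w3=1 w7=1 w6=0
  Δ1: clk:1→0
  (1Δ to stable)
t=6 Δ0: w5=0 w1=0 clk=0 w2=0 w4=1 w0=1 w8=0 w3=1 w7=1 w6=0
  Δ1: clk:0→1
  Δ2: w2:0→1, w0:1→0
  Δ3: w5:0→1, w8:0→1, w3:1→0, w6:0→1
  Δ4: w8:1→0, w3:0→1, w6:1→0
  Δ5: w8:0→1, w6:0→1
  Δ6: w6:1→0
  (6Δ to stable)
t=7 Δ0: w5=1 w1=0 clk=1 w2=1 w4=1 w0=0 w8=1 w3=1 w7=1 w6=0
  Δ1: clk:1→0
  (1Δ to stable)
t=8 Δ0: w5=1 w1=0 clk=0 w2=1 w4=1 w0=0 w8=1 w3=1 w7=1 w6=0
  Δ1: clk:0→1
  Δ2: w2:1→0, w0:0→1
  Δ3: w5:1→0, w8:1→0, w3:1→0, w6:0→1
  Δ4: w8:0→1, w3:0→1, w6:1→0
  Δ5: w8:1→0, w6:0→1
  Δ6: w6:1→0
  (6Δ to stable)
t=9 Δ0: w5=0 w1=0 clk=1 w2=0 w4=1 w0=1 w8=0 w3=1 w7=1 w6=0
  Δ1: clk:1→0
  (1Δ to stable)
t=10 Δ0: w5=0 w1=0 clk=0 w2=0 w4=1 w0=1 w8=0 w3=1 w7=1 w6=0
  Δ1: clk:0→1
  Δ2: w2:0→1, w0:1→0
  Δ3: w5:0→1, w8:0→1, w3:1→0, w6:0→1
  Δ4: w8:1→0, w3:0→1, w6:1→0
  Δ5: w8:0→1, w6:0→1
  Δ6: w6:1→0
  (6Δ to stable)
t=11 Δ0: w5=1 w1=0 clk=1 w2=1 w4=1 w0=0 w8=1 w3=1 w7=1 w6=0
  Δ1: clk:1→0
  (1Δ to stable)
t=12 Δ0: w5=1 w1=0 clk=0 w2=1 w4=1 w0=0 w8=1 w3=1 w7=1 w6=0
  Δ1: clk:0→1
  Δ2: w2:1→0, w0:0→1
  Δ3: w5:1→0, w8:1→0, w3:1→0, w6:0→1
  Δ4: w8:0→1, w3:0→1, w6:1→0
  Δ5: w8:1→0, w6:0→1
  Δ6: w6:1→0
  (6Δ to stable)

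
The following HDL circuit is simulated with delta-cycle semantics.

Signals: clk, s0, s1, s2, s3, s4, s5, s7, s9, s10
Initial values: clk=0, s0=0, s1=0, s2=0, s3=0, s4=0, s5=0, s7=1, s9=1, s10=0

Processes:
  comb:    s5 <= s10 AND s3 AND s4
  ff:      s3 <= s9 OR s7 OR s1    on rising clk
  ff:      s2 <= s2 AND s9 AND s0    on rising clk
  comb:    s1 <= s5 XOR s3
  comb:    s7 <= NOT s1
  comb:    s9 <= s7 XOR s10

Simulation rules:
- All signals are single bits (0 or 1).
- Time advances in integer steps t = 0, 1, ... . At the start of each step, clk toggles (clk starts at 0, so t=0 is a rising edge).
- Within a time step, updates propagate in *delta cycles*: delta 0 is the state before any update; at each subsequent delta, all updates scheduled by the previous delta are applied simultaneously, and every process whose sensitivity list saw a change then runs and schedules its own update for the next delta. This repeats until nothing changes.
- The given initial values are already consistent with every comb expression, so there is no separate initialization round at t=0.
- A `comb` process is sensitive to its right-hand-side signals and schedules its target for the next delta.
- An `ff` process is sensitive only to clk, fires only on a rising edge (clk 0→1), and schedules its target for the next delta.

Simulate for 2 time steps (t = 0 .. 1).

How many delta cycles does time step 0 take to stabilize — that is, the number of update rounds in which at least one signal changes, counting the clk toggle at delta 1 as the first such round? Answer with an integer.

[bits: s9,s1,s4,s10,s7,clk,s3,s5,s0,s2]
t=0: Δ0=1000100000 Δ1=1000110000 Δ2=1000111000 Δ3=1100111000 Δ4=1100011000 Δ5=0100011000 | 5Δ
t=1: Δ0=0100011000 Δ1=0100001000 | 1Δ

5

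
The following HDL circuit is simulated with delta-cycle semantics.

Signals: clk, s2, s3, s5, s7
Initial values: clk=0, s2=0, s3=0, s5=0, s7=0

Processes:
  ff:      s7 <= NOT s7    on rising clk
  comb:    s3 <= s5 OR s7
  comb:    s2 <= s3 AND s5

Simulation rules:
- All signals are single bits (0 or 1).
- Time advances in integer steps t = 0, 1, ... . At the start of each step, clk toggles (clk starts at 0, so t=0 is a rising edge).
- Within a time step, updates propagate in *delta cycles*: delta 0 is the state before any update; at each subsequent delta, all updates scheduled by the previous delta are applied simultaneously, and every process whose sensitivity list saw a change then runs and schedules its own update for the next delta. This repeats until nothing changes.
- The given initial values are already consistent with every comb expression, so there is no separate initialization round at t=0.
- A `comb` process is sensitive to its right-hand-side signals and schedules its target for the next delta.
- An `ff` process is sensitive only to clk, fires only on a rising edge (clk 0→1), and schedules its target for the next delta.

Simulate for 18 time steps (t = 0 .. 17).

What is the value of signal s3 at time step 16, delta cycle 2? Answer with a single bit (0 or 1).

0

t0.Δ0 s5=0 s3=0 clk=0 s2=0 s7=0
t0.Δ1 s5=0 s3=0 clk=1 s2=0 s7=0
t0.Δ2 s5=0 s3=0 clk=1 s2=0 s7=1
t0.Δ3 s5=0 s3=1 clk=1 s2=0 s7=1
t1.Δ0 s5=0 s3=1 clk=1 s2=0 s7=1
t1.Δ1 s5=0 s3=1 clk=0 s2=0 s7=1
t2.Δ0 s5=0 s3=1 clk=0 s2=0 s7=1
t2.Δ1 s5=0 s3=1 clk=1 s2=0 s7=1
t2.Δ2 s5=0 s3=1 clk=1 s2=0 s7=0
t2.Δ3 s5=0 s3=0 clk=1 s2=0 s7=0
t3.Δ0 s5=0 s3=0 clk=1 s2=0 s7=0
t3.Δ1 s5=0 s3=0 clk=0 s2=0 s7=0
t4.Δ0 s5=0 s3=0 clk=0 s2=0 s7=0
t4.Δ1 s5=0 s3=0 clk=1 s2=0 s7=0
t4.Δ2 s5=0 s3=0 clk=1 s2=0 s7=1
t4.Δ3 s5=0 s3=1 clk=1 s2=0 s7=1
t5.Δ0 s5=0 s3=1 clk=1 s2=0 s7=1
t5.Δ1 s5=0 s3=1 clk=0 s2=0 s7=1
t6.Δ0 s5=0 s3=1 clk=0 s2=0 s7=1
t6.Δ1 s5=0 s3=1 clk=1 s2=0 s7=1
t6.Δ2 s5=0 s3=1 clk=1 s2=0 s7=0
t6.Δ3 s5=0 s3=0 clk=1 s2=0 s7=0
t7.Δ0 s5=0 s3=0 clk=1 s2=0 s7=0
t7.Δ1 s5=0 s3=0 clk=0 s2=0 s7=0
t8.Δ0 s5=0 s3=0 clk=0 s2=0 s7=0
t8.Δ1 s5=0 s3=0 clk=1 s2=0 s7=0
t8.Δ2 s5=0 s3=0 clk=1 s2=0 s7=1
t8.Δ3 s5=0 s3=1 clk=1 s2=0 s7=1
t9.Δ0 s5=0 s3=1 clk=1 s2=0 s7=1
t9.Δ1 s5=0 s3=1 clk=0 s2=0 s7=1
t10.Δ0 s5=0 s3=1 clk=0 s2=0 s7=1
t10.Δ1 s5=0 s3=1 clk=1 s2=0 s7=1
t10.Δ2 s5=0 s3=1 clk=1 s2=0 s7=0
t10.Δ3 s5=0 s3=0 clk=1 s2=0 s7=0
t11.Δ0 s5=0 s3=0 clk=1 s2=0 s7=0
t11.Δ1 s5=0 s3=0 clk=0 s2=0 s7=0
t12.Δ0 s5=0 s3=0 clk=0 s2=0 s7=0
t12.Δ1 s5=0 s3=0 clk=1 s2=0 s7=0
t12.Δ2 s5=0 s3=0 clk=1 s2=0 s7=1
t12.Δ3 s5=0 s3=1 clk=1 s2=0 s7=1
t13.Δ0 s5=0 s3=1 clk=1 s2=0 s7=1
t13.Δ1 s5=0 s3=1 clk=0 s2=0 s7=1
t14.Δ0 s5=0 s3=1 clk=0 s2=0 s7=1
t14.Δ1 s5=0 s3=1 clk=1 s2=0 s7=1
t14.Δ2 s5=0 s3=1 clk=1 s2=0 s7=0
t14.Δ3 s5=0 s3=0 clk=1 s2=0 s7=0
t15.Δ0 s5=0 s3=0 clk=1 s2=0 s7=0
t15.Δ1 s5=0 s3=0 clk=0 s2=0 s7=0
t16.Δ0 s5=0 s3=0 clk=0 s2=0 s7=0
t16.Δ1 s5=0 s3=0 clk=1 s2=0 s7=0
t16.Δ2 s5=0 s3=0 clk=1 s2=0 s7=1
t16.Δ3 s5=0 s3=1 clk=1 s2=0 s7=1
t17.Δ0 s5=0 s3=1 clk=1 s2=0 s7=1
t17.Δ1 s5=0 s3=1 clk=0 s2=0 s7=1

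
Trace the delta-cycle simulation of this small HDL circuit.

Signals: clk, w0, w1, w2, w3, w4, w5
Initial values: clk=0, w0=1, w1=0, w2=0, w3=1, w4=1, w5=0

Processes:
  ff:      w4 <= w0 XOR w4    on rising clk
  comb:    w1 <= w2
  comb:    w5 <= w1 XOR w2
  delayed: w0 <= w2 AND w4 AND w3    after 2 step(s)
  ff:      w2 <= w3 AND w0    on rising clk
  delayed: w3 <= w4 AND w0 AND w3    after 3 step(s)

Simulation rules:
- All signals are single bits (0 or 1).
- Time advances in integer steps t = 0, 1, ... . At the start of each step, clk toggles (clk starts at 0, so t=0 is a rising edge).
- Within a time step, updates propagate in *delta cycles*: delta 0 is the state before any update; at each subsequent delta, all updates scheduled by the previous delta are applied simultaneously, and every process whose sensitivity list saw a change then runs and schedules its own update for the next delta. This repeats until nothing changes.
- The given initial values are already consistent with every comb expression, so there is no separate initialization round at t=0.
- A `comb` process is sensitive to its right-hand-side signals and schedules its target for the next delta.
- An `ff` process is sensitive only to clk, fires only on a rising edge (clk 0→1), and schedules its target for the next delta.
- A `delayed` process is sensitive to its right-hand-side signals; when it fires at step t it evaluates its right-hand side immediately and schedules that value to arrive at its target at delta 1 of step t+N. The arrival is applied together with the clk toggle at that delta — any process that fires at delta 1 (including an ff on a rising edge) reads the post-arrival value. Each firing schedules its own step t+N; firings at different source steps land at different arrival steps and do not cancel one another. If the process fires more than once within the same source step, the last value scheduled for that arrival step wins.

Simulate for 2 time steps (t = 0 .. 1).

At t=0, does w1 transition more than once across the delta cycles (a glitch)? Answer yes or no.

no

[bits: w4,w2,w3,clk,w1,w0,w5]
t=0: Δ0=1010010 Δ1=1011010 Δ2=0111010 Δ3=0111111 Δ4=0111110 | 4Δ
t=1: Δ0=0111110 Δ1=0110110 | 1Δ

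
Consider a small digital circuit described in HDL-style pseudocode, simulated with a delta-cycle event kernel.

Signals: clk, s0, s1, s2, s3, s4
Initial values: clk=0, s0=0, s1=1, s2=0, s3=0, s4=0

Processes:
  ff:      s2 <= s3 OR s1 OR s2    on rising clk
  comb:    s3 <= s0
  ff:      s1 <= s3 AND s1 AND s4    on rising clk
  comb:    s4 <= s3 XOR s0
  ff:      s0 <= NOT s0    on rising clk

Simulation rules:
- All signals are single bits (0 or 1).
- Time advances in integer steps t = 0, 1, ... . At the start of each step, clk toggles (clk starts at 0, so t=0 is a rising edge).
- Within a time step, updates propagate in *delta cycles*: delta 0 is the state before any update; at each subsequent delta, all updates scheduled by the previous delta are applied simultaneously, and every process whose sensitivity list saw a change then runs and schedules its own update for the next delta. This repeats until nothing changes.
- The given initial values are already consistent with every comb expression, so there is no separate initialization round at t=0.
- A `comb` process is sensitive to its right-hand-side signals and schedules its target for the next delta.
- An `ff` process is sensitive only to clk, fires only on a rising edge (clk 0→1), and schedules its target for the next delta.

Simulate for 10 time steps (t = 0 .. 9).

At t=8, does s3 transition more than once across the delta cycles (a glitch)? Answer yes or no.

no

[bits: s2,s1,s0,s4,s3,clk]
t=0: Δ0=010000 Δ1=010001 Δ2=101001 Δ3=101111 Δ4=101011 | 4Δ
t=1: Δ0=101011 Δ1=101010 | 1Δ
t=2: Δ0=101010 Δ1=101011 Δ2=100011 Δ3=100101 Δ4=100001 | 4Δ
t=3: Δ0=100001 Δ1=100000 | 1Δ
t=4: Δ0=100000 Δ1=100001 Δ2=101001 Δ3=101111 Δ4=101011 | 4Δ
t=5: Δ0=101011 Δ1=101010 | 1Δ
t=6: Δ0=101010 Δ1=101011 Δ2=100011 Δ3=100101 Δ4=100001 | 4Δ
t=7: Δ0=100001 Δ1=100000 | 1Δ
t=8: Δ0=100000 Δ1=100001 Δ2=101001 Δ3=101111 Δ4=101011 | 4Δ
t=9: Δ0=101011 Δ1=101010 | 1Δ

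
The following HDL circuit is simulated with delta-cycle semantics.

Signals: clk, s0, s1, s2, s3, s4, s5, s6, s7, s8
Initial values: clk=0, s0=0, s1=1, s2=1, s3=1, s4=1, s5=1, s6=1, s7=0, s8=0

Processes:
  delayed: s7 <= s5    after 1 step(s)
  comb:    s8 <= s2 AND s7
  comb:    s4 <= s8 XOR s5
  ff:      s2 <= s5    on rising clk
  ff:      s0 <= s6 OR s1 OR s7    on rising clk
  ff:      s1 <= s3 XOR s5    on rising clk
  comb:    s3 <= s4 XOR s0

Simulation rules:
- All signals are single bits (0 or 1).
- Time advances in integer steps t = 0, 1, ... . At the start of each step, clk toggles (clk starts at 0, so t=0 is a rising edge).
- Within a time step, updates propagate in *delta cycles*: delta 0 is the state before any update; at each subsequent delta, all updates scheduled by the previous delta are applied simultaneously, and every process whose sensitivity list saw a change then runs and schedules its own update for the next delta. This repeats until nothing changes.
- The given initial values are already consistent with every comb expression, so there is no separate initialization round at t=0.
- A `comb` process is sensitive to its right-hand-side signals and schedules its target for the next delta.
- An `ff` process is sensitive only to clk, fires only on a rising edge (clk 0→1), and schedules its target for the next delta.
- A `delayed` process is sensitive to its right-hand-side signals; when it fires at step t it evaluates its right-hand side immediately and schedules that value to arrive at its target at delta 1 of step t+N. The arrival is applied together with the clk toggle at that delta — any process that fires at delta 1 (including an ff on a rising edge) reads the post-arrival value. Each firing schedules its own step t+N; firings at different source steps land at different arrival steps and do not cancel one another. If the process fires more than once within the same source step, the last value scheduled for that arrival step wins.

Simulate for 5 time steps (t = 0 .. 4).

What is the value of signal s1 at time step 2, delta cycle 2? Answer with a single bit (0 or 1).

t0.Δ0 s5=1 clk=0 s4=1 s8=0 s2=1 s1=1 s6=1 s0=0 s3=1 s7=0
t0.Δ1 s5=1 clk=1 s4=1 s8=0 s2=1 s1=1 s6=1 s0=0 s3=1 s7=0
t0.Δ2 s5=1 clk=1 s4=1 s8=0 s2=1 s1=0 s6=1 s0=1 s3=1 s7=0
t0.Δ3 s5=1 clk=1 s4=1 s8=0 s2=1 s1=0 s6=1 s0=1 s3=0 s7=0
t1.Δ0 s5=1 clk=1 s4=1 s8=0 s2=1 s1=0 s6=1 s0=1 s3=0 s7=0
t1.Δ1 s5=1 clk=0 s4=1 s8=0 s2=1 s1=0 s6=1 s0=1 s3=0 s7=0
t2.Δ0 s5=1 clk=0 s4=1 s8=0 s2=1 s1=0 s6=1 s0=1 s3=0 s7=0
t2.Δ1 s5=1 clk=1 s4=1 s8=0 s2=1 s1=0 s6=1 s0=1 s3=0 s7=0
t2.Δ2 s5=1 clk=1 s4=1 s8=0 s2=1 s1=1 s6=1 s0=1 s3=0 s7=0
t3.Δ0 s5=1 clk=1 s4=1 s8=0 s2=1 s1=1 s6=1 s0=1 s3=0 s7=0
t3.Δ1 s5=1 clk=0 s4=1 s8=0 s2=1 s1=1 s6=1 s0=1 s3=0 s7=0
t4.Δ0 s5=1 clk=0 s4=1 s8=0 s2=1 s1=1 s6=1 s0=1 s3=0 s7=0
t4.Δ1 s5=1 clk=1 s4=1 s8=0 s2=1 s1=1 s6=1 s0=1 s3=0 s7=0

1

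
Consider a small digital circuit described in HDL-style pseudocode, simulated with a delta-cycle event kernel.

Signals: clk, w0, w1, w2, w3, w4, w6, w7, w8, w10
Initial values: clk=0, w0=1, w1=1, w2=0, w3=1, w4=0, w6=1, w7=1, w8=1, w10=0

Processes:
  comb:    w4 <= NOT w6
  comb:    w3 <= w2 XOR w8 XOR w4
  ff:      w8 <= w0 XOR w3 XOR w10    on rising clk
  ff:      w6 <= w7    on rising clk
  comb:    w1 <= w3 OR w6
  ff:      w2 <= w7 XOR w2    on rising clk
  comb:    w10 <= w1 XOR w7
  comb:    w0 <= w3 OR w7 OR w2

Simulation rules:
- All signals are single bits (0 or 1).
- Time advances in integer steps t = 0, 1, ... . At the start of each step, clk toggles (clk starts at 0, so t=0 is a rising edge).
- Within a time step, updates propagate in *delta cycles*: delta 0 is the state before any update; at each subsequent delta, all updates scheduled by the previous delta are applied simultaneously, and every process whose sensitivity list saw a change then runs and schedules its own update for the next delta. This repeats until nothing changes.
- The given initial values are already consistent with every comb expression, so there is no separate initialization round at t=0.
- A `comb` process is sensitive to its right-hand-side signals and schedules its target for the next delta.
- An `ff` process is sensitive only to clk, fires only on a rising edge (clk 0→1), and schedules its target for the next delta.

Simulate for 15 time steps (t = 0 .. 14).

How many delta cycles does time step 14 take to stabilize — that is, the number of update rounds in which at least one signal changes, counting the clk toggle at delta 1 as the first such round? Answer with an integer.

3

t=0 Δ0: w2=0 clk=0 w6=1 w8=1 w1=1 w3=1 w4=0 w0=1 w10=0 w7=1
  Δ1: clk:0→1
  Δ2: w2:0→1, w8:1→0
  (2Δ to stable)
t=1 Δ0: w2=1 clk=1 w6=1 w8=0 w1=1 w3=1 w4=0 w0=1 w10=0 w7=1
  Δ1: clk:1→0
  (1Δ to stable)
t=2 Δ0: w2=1 clk=0 w6=1 w8=0 w1=1 w3=1 w4=0 w0=1 w10=0 w7=1
  Δ1: clk:0→1
  Δ2: w2:1→0
  Δ3: w3:1→0
  (3Δ to stable)
t=3 Δ0: w2=0 clk=1 w6=1 w8=0 w1=1 w3=0 w4=0 w0=1 w10=0 w7=1
  Δ1: clk:1→0
  (1Δ to stable)
t=4 Δ0: w2=0 clk=0 w6=1 w8=0 w1=1 w3=0 w4=0 w0=1 w10=0 w7=1
  Δ1: clk:0→1
  Δ2: w2:0→1, w8:0→1
  (2Δ to stable)
t=5 Δ0: w2=1 clk=1 w6=1 w8=1 w1=1 w3=0 w4=0 w0=1 w10=0 w7=1
  Δ1: clk:1→0
  (1Δ to stable)
t=6 Δ0: w2=1 clk=0 w6=1 w8=1 w1=1 w3=0 w4=0 w0=1 w10=0 w7=1
  Δ1: clk:0→1
  Δ2: w2:1→0
  Δ3: w3:0→1
  (3Δ to stable)
t=7 Δ0: w2=0 clk=1 w6=1 w8=1 w1=1 w3=1 w4=0 w0=1 w10=0 w7=1
  Δ1: clk:1→0
  (1Δ to stable)
t=8 Δ0: w2=0 clk=0 w6=1 w8=1 w1=1 w3=1 w4=0 w0=1 w10=0 w7=1
  Δ1: clk:0→1
  Δ2: w2:0→1, w8:1→0
  (2Δ to stable)
t=9 Δ0: w2=1 clk=1 w6=1 w8=0 w1=1 w3=1 w4=0 w0=1 w10=0 w7=1
  Δ1: clk:1→0
  (1Δ to stable)
t=10 Δ0: w2=1 clk=0 w6=1 w8=0 w1=1 w3=1 w4=0 w0=1 w10=0 w7=1
  Δ1: clk:0→1
  Δ2: w2:1→0
  Δ3: w3:1→0
  (3Δ to stable)
t=11 Δ0: w2=0 clk=1 w6=1 w8=0 w1=1 w3=0 w4=0 w0=1 w10=0 w7=1
  Δ1: clk:1→0
  (1Δ to stable)
t=12 Δ0: w2=0 clk=0 w6=1 w8=0 w1=1 w3=0 w4=0 w0=1 w10=0 w7=1
  Δ1: clk:0→1
  Δ2: w2:0→1, w8:0→1
  (2Δ to stable)
t=13 Δ0: w2=1 clk=1 w6=1 w8=1 w1=1 w3=0 w4=0 w0=1 w10=0 w7=1
  Δ1: clk:1→0
  (1Δ to stable)
t=14 Δ0: w2=1 clk=0 w6=1 w8=1 w1=1 w3=0 w4=0 w0=1 w10=0 w7=1
  Δ1: clk:0→1
  Δ2: w2:1→0
  Δ3: w3:0→1
  (3Δ to stable)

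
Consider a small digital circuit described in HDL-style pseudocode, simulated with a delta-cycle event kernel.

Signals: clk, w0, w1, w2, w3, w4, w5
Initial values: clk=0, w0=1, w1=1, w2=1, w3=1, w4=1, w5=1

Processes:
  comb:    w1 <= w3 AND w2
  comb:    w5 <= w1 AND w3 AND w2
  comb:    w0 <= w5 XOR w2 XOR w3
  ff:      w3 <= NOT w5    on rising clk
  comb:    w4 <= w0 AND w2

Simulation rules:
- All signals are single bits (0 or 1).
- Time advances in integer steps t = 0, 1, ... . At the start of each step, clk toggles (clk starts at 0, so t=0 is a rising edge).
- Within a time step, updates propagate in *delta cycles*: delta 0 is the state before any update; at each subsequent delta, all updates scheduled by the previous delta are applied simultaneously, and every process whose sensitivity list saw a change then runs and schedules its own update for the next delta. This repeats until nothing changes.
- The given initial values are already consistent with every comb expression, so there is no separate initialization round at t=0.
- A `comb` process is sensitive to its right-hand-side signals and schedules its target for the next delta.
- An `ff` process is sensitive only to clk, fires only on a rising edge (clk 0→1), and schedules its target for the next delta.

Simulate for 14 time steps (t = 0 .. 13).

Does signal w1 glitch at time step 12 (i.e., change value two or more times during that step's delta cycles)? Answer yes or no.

no

[bits: w5,w4,w2,w0,w3,w1,clk]
t=0: Δ0=1111110 Δ1=1111111 Δ2=1111011 Δ3=0110001 Δ4=0011001 Δ5=0111001 | 5Δ
t=1: Δ0=0111001 Δ1=0111000 | 1Δ
t=2: Δ0=0111000 Δ1=0111001 Δ2=0111101 Δ3=0110111 Δ4=1010111 Δ5=1011111 Δ6=1111111 | 6Δ
t=3: Δ0=1111111 Δ1=1111110 | 1Δ
t=4: Δ0=1111110 Δ1=1111111 Δ2=1111011 Δ3=0110001 Δ4=0011001 Δ5=0111001 | 5Δ
t=5: Δ0=0111001 Δ1=0111000 | 1Δ
t=6: Δ0=0111000 Δ1=0111001 Δ2=0111101 Δ3=0110111 Δ4=1010111 Δ5=1011111 Δ6=1111111 | 6Δ
t=7: Δ0=1111111 Δ1=1111110 | 1Δ
t=8: Δ0=1111110 Δ1=1111111 Δ2=1111011 Δ3=0110001 Δ4=0011001 Δ5=0111001 | 5Δ
t=9: Δ0=0111001 Δ1=0111000 | 1Δ
t=10: Δ0=0111000 Δ1=0111001 Δ2=0111101 Δ3=0110111 Δ4=1010111 Δ5=1011111 Δ6=1111111 | 6Δ
t=11: Δ0=1111111 Δ1=1111110 | 1Δ
t=12: Δ0=1111110 Δ1=1111111 Δ2=1111011 Δ3=0110001 Δ4=0011001 Δ5=0111001 | 5Δ
t=13: Δ0=0111001 Δ1=0111000 | 1Δ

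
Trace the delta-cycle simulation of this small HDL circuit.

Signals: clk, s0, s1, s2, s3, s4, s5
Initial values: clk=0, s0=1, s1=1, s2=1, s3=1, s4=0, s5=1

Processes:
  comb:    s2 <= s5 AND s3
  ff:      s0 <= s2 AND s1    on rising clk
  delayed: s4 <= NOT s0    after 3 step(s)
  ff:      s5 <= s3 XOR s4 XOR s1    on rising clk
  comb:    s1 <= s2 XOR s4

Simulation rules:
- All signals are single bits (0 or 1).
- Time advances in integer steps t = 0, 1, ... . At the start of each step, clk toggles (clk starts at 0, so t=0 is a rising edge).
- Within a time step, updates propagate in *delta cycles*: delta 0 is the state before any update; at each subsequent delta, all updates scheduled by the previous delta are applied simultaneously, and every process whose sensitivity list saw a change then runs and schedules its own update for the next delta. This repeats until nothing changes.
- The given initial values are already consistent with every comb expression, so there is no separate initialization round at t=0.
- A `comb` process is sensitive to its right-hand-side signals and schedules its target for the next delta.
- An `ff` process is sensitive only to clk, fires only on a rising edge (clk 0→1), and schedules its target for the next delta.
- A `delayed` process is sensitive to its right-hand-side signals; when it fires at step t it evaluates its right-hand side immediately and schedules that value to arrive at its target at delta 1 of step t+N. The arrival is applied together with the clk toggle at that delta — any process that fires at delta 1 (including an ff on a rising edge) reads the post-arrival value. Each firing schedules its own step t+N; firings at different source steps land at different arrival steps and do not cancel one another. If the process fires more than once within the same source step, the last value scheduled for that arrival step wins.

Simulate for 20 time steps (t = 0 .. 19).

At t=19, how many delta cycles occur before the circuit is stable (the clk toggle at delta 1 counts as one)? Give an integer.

t=0 Δ0: s3=1 s5=1 s0=1 clk=0 s4=0 s2=1 s1=1
  Δ1: clk:0→1
  Δ2: s5:1→0
  Δ3: s2:1→0
  Δ4: s1:1→0
  (4Δ to stable)
t=1 Δ0: s3=1 s5=0 s0=1 clk=1 s4=0 s2=0 s1=0
  Δ1: clk:1→0
  (1Δ to stable)
t=2 Δ0: s3=1 s5=0 s0=1 clk=0 s4=0 s2=0 s1=0
  Δ1: clk:0→1
  Δ2: s5:0→1, s0:1→0
  Δ3: s2:0→1
  Δ4: s1:0→1
  (4Δ to stable)
t=3 Δ0: s3=1 s5=1 s0=0 clk=1 s4=0 s2=1 s1=1
  Δ1: clk:1→0
  (1Δ to stable)
t=4 Δ0: s3=1 s5=1 s0=0 clk=0 s4=0 s2=1 s1=1
  Δ1: clk:0→1
  Δ2: s5:1→0, s0:0→1
  Δ3: s2:1→0
  Δ4: s1:1→0
  (4Δ to stable)
t=5 Δ0: s3=1 s5=0 s0=1 clk=1 s4=0 s2=0 s1=0
  Δ1: clk:1→0, s4:0→1
  Δ2: s1:0→1
  (2Δ to stable)
t=6 Δ0: s3=1 s5=0 s0=1 clk=0 s4=1 s2=0 s1=1
  Δ1: clk:0→1
  Δ2: s5:0→1, s0:1→0
  Δ3: s2:0→1
  Δ4: s1:1→0
  (4Δ to stable)
t=7 Δ0: s3=1 s5=1 s0=0 clk=1 s4=1 s2=1 s1=0
  Δ1: clk:1→0, s4:1→0
  Δ2: s1:0→1
  (2Δ to stable)
t=8 Δ0: s3=1 s5=1 s0=0 clk=0 s4=0 s2=1 s1=1
  Δ1: clk:0→1
  Δ2: s5:1→0, s0:0→1
  Δ3: s2:1→0
  Δ4: s1:1→0
  (4Δ to stable)
t=9 Δ0: s3=1 s5=0 s0=1 clk=1 s4=0 s2=0 s1=0
  Δ1: clk:1→0, s4:0→1
  Δ2: s1:0→1
  (2Δ to stable)
t=10 Δ0: s3=1 s5=0 s0=1 clk=0 s4=1 s2=0 s1=1
  Δ1: clk:0→1
  Δ2: s5:0→1, s0:1→0
  Δ3: s2:0→1
  Δ4: s1:1→0
  (4Δ to stable)
t=11 Δ0: s3=1 s5=1 s0=0 clk=1 s4=1 s2=1 s1=0
  Δ1: clk:1→0, s4:1→0
  Δ2: s1:0→1
  (2Δ to stable)
t=12 Δ0: s3=1 s5=1 s0=0 clk=0 s4=0 s2=1 s1=1
  Δ1: clk:0→1
  Δ2: s5:1→0, s0:0→1
  Δ3: s2:1→0
  Δ4: s1:1→0
  (4Δ to stable)
t=13 Δ0: s3=1 s5=0 s0=1 clk=1 s4=0 s2=0 s1=0
  Δ1: clk:1→0, s4:0→1
  Δ2: s1:0→1
  (2Δ to stable)
t=14 Δ0: s3=1 s5=0 s0=1 clk=0 s4=1 s2=0 s1=1
  Δ1: clk:0→1
  Δ2: s5:0→1, s0:1→0
  Δ3: s2:0→1
  Δ4: s1:1→0
  (4Δ to stable)
t=15 Δ0: s3=1 s5=1 s0=0 clk=1 s4=1 s2=1 s1=0
  Δ1: clk:1→0, s4:1→0
  Δ2: s1:0→1
  (2Δ to stable)
t=16 Δ0: s3=1 s5=1 s0=0 clk=0 s4=0 s2=1 s1=1
  Δ1: clk:0→1
  Δ2: s5:1→0, s0:0→1
  Δ3: s2:1→0
  Δ4: s1:1→0
  (4Δ to stable)
t=17 Δ0: s3=1 s5=0 s0=1 clk=1 s4=0 s2=0 s1=0
  Δ1: clk:1→0, s4:0→1
  Δ2: s1:0→1
  (2Δ to stable)
t=18 Δ0: s3=1 s5=0 s0=1 clk=0 s4=1 s2=0 s1=1
  Δ1: clk:0→1
  Δ2: s5:0→1, s0:1→0
  Δ3: s2:0→1
  Δ4: s1:1→0
  (4Δ to stable)
t=19 Δ0: s3=1 s5=1 s0=0 clk=1 s4=1 s2=1 s1=0
  Δ1: clk:1→0, s4:1→0
  Δ2: s1:0→1
  (2Δ to stable)

2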